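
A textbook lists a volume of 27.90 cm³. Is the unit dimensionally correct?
Yes

volume has SI base units: m^3
cm³ reduces to the same SI base units, so it is a valid unit for volume.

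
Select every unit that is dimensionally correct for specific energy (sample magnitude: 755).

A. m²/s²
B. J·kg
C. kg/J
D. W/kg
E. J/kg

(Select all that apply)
A, E

specific energy has SI base units: m^2 / s^2

Checking each option against m^2 / s^2:
  A. m²/s²: ✓ matches
  B. J·kg: ✗ does not match
  C. kg/J: ✗ does not match
  D. W/kg: ✗ does not match
  E. J/kg: ✓ matches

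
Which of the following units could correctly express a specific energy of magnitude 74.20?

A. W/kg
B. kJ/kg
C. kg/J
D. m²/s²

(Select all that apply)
B, D

specific energy has SI base units: m^2 / s^2

Checking each option against m^2 / s^2:
  A. W/kg: ✗ does not match
  B. kJ/kg: ✓ matches
  C. kg/J: ✗ does not match
  D. m²/s²: ✓ matches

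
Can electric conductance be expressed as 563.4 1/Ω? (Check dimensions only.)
Yes

electric conductance has SI base units: A^2 * s^3 / (kg * m^2)
1/Ω reduces to the same SI base units, so it is a valid unit for electric conductance.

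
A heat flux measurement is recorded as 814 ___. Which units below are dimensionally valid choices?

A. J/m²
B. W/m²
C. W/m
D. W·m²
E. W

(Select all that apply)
B

heat flux has SI base units: kg / s^3

Checking each option against kg / s^3:
  A. J/m²: ✗ does not match
  B. W/m²: ✓ matches
  C. W/m: ✗ does not match
  D. W·m²: ✗ does not match
  E. W: ✗ does not match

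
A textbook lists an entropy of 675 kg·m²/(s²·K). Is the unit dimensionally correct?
Yes

entropy has SI base units: kg * m^2 / (s^2 * K)
kg·m²/(s²·K) reduces to the same SI base units, so it is a valid unit for entropy.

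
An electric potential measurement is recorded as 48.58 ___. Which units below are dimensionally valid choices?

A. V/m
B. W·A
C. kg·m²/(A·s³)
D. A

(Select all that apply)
C

electric potential has SI base units: kg * m^2 / (A * s^3)

Checking each option against kg * m^2 / (A * s^3):
  A. V/m: ✗ does not match
  B. W·A: ✗ does not match
  C. kg·m²/(A·s³): ✓ matches
  D. A: ✗ does not match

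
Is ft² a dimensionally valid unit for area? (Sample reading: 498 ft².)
Yes

area has SI base units: m^2
ft² reduces to the same SI base units, so it is a valid unit for area.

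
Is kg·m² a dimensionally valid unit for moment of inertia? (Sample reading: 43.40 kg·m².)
Yes

moment of inertia has SI base units: kg * m^2
kg·m² reduces to the same SI base units, so it is a valid unit for moment of inertia.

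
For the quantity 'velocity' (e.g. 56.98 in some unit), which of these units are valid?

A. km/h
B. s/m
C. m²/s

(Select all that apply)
A

velocity has SI base units: m / s

Checking each option against m / s:
  A. km/h: ✓ matches
  B. s/m: ✗ does not match
  C. m²/s: ✗ does not match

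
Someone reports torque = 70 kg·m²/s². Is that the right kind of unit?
Yes

torque has SI base units: kg * m^2 / s^2
kg·m²/s² reduces to the same SI base units, so it is a valid unit for torque.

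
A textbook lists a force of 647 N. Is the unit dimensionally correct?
Yes

force has SI base units: kg * m / s^2
N reduces to the same SI base units, so it is a valid unit for force.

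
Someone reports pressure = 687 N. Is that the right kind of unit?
No

pressure has SI base units: kg / (m * s^2)
N does NOT reduce to kg / (m * s^2); a valid unit for pressure would be e.g. Pa.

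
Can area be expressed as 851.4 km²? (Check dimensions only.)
Yes

area has SI base units: m^2
km² reduces to the same SI base units, so it is a valid unit for area.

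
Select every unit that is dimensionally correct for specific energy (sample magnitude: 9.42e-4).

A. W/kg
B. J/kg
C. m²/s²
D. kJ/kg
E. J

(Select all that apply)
B, C, D

specific energy has SI base units: m^2 / s^2

Checking each option against m^2 / s^2:
  A. W/kg: ✗ does not match
  B. J/kg: ✓ matches
  C. m²/s²: ✓ matches
  D. kJ/kg: ✓ matches
  E. J: ✗ does not match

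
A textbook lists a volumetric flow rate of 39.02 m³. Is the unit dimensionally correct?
No

volumetric flow rate has SI base units: m^3 / s
m³ does NOT reduce to m^3 / s; a valid unit for volumetric flow rate would be e.g. m³/s.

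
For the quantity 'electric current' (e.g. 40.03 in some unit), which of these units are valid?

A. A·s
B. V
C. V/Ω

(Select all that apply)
C

electric current has SI base units: A

Checking each option against A:
  A. A·s: ✗ does not match
  B. V: ✗ does not match
  C. V/Ω: ✓ matches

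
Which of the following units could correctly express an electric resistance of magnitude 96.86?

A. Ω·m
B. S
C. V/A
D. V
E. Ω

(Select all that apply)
C, E

electric resistance has SI base units: kg * m^2 / (A^2 * s^3)

Checking each option against kg * m^2 / (A^2 * s^3):
  A. Ω·m: ✗ does not match
  B. S: ✗ does not match
  C. V/A: ✓ matches
  D. V: ✗ does not match
  E. Ω: ✓ matches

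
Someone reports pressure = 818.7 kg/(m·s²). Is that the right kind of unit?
Yes

pressure has SI base units: kg / (m * s^2)
kg/(m·s²) reduces to the same SI base units, so it is a valid unit for pressure.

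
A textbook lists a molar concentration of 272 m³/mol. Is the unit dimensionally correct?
No

molar concentration has SI base units: mol / m^3
m³/mol does NOT reduce to mol / m^3; a valid unit for molar concentration would be e.g. mol/m³.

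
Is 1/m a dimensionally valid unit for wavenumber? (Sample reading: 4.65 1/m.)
Yes

wavenumber has SI base units: 1 / m
1/m reduces to the same SI base units, so it is a valid unit for wavenumber.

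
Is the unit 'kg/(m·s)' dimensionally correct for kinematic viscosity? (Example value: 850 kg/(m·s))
No

kinematic viscosity has SI base units: m^2 / s
kg/(m·s) does NOT reduce to m^2 / s; a valid unit for kinematic viscosity would be e.g. m²/s.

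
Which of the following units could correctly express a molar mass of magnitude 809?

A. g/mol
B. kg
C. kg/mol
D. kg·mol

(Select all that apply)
A, C

molar mass has SI base units: kg / mol

Checking each option against kg / mol:
  A. g/mol: ✓ matches
  B. kg: ✗ does not match
  C. kg/mol: ✓ matches
  D. kg·mol: ✗ does not match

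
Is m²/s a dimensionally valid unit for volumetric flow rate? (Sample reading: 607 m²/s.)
No

volumetric flow rate has SI base units: m^3 / s
m²/s does NOT reduce to m^3 / s; a valid unit for volumetric flow rate would be e.g. m³/s.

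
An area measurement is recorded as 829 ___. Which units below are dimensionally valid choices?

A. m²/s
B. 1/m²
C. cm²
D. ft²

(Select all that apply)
C, D

area has SI base units: m^2

Checking each option against m^2:
  A. m²/s: ✗ does not match
  B. 1/m²: ✗ does not match
  C. cm²: ✓ matches
  D. ft²: ✓ matches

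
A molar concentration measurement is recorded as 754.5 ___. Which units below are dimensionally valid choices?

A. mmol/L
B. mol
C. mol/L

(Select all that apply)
A, C

molar concentration has SI base units: mol / m^3

Checking each option against mol / m^3:
  A. mmol/L: ✓ matches
  B. mol: ✗ does not match
  C. mol/L: ✓ matches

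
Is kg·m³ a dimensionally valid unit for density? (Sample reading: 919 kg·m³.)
No

density has SI base units: kg / m^3
kg·m³ does NOT reduce to kg / m^3; a valid unit for density would be e.g. kg/m³.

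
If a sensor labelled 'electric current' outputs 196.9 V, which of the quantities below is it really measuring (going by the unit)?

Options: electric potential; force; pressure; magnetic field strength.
electric potential

electric current should have units dimensionally equivalent to A (e.g. A).
The given unit 'V' reduces to kg * m^2 / (A * s^3). Of the listed options, that is the dimensionality of electric potential.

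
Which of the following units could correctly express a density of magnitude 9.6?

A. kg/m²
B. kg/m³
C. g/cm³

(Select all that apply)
B, C

density has SI base units: kg / m^3

Checking each option against kg / m^3:
  A. kg/m²: ✗ does not match
  B. kg/m³: ✓ matches
  C. g/cm³: ✓ matches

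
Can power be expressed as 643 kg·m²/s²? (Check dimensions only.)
No

power has SI base units: kg * m^2 / s^3
kg·m²/s² does NOT reduce to kg * m^2 / s^3; a valid unit for power would be e.g. W.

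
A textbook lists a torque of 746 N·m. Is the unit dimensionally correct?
Yes

torque has SI base units: kg * m^2 / s^2
N·m reduces to the same SI base units, so it is a valid unit for torque.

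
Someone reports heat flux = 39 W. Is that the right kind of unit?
No

heat flux has SI base units: kg / s^3
W does NOT reduce to kg / s^3; a valid unit for heat flux would be e.g. W/m².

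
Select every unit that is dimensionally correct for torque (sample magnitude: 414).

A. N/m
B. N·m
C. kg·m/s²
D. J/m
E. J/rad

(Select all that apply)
B, E

torque has SI base units: kg * m^2 / s^2

Checking each option against kg * m^2 / s^2:
  A. N/m: ✗ does not match
  B. N·m: ✓ matches
  C. kg·m/s²: ✗ does not match
  D. J/m: ✗ does not match
  E. J/rad: ✓ matches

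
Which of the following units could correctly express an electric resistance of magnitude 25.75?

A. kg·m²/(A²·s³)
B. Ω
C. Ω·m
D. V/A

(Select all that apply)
A, B, D

electric resistance has SI base units: kg * m^2 / (A^2 * s^3)

Checking each option against kg * m^2 / (A^2 * s^3):
  A. kg·m²/(A²·s³): ✓ matches
  B. Ω: ✓ matches
  C. Ω·m: ✗ does not match
  D. V/A: ✓ matches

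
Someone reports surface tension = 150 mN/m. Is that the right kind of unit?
Yes

surface tension has SI base units: kg / s^2
mN/m reduces to the same SI base units, so it is a valid unit for surface tension.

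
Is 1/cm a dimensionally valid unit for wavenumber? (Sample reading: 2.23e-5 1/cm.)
Yes

wavenumber has SI base units: 1 / m
1/cm reduces to the same SI base units, so it is a valid unit for wavenumber.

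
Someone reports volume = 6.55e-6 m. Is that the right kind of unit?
No

volume has SI base units: m^3
m does NOT reduce to m^3; a valid unit for volume would be e.g. m³.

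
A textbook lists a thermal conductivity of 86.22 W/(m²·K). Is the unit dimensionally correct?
No

thermal conductivity has SI base units: kg * m / (s^3 * K)
W/(m²·K) does NOT reduce to kg * m / (s^3 * K); a valid unit for thermal conductivity would be e.g. W/(m·K).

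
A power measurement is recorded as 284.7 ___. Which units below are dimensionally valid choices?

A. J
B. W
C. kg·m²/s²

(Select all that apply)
B

power has SI base units: kg * m^2 / s^3

Checking each option against kg * m^2 / s^3:
  A. J: ✗ does not match
  B. W: ✓ matches
  C. kg·m²/s²: ✗ does not match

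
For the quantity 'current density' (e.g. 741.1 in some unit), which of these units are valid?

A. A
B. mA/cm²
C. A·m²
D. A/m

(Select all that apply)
B

current density has SI base units: A / m^2

Checking each option against A / m^2:
  A. A: ✗ does not match
  B. mA/cm²: ✓ matches
  C. A·m²: ✗ does not match
  D. A/m: ✗ does not match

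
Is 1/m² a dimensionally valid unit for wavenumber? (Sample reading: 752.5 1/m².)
No

wavenumber has SI base units: 1 / m
1/m² does NOT reduce to 1 / m; a valid unit for wavenumber would be e.g. 1/m.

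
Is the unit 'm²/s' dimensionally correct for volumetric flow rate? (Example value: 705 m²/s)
No

volumetric flow rate has SI base units: m^3 / s
m²/s does NOT reduce to m^3 / s; a valid unit for volumetric flow rate would be e.g. m³/s.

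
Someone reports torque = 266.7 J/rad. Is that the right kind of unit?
Yes

torque has SI base units: kg * m^2 / s^2
J/rad reduces to the same SI base units, so it is a valid unit for torque.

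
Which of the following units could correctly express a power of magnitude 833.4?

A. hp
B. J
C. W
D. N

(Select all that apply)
A, C

power has SI base units: kg * m^2 / s^3

Checking each option against kg * m^2 / s^3:
  A. hp: ✓ matches
  B. J: ✗ does not match
  C. W: ✓ matches
  D. N: ✗ does not match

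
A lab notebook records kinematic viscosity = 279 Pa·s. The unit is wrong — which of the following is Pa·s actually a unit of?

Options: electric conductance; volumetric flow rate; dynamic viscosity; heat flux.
dynamic viscosity

kinematic viscosity should have units dimensionally equivalent to m^2 / s (e.g. m²/s).
The given unit 'Pa·s' reduces to kg / (m * s). Of the listed options, that is the dimensionality of dynamic viscosity.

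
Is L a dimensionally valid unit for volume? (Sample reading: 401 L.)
Yes

volume has SI base units: m^3
L reduces to the same SI base units, so it is a valid unit for volume.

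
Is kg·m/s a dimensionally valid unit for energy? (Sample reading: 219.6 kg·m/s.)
No

energy has SI base units: kg * m^2 / s^2
kg·m/s does NOT reduce to kg * m^2 / s^2; a valid unit for energy would be e.g. J.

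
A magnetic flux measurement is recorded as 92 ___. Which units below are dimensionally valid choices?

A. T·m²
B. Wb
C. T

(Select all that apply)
A, B

magnetic flux has SI base units: kg * m^2 / (A * s^2)

Checking each option against kg * m^2 / (A * s^2):
  A. T·m²: ✓ matches
  B. Wb: ✓ matches
  C. T: ✗ does not match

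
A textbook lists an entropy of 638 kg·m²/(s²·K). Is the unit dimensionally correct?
Yes

entropy has SI base units: kg * m^2 / (s^2 * K)
kg·m²/(s²·K) reduces to the same SI base units, so it is a valid unit for entropy.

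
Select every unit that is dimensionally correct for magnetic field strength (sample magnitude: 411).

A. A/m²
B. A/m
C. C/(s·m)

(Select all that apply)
B, C

magnetic field strength has SI base units: A / m

Checking each option against A / m:
  A. A/m²: ✗ does not match
  B. A/m: ✓ matches
  C. C/(s·m): ✓ matches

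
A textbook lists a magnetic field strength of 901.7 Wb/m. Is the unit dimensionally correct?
No

magnetic field strength has SI base units: A / m
Wb/m does NOT reduce to A / m; a valid unit for magnetic field strength would be e.g. A/m.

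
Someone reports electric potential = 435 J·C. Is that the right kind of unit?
No

electric potential has SI base units: kg * m^2 / (A * s^3)
J·C does NOT reduce to kg * m^2 / (A * s^3); a valid unit for electric potential would be e.g. V.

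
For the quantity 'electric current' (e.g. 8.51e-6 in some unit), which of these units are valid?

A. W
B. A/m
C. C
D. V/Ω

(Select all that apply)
D

electric current has SI base units: A

Checking each option against A:
  A. W: ✗ does not match
  B. A/m: ✗ does not match
  C. C: ✗ does not match
  D. V/Ω: ✓ matches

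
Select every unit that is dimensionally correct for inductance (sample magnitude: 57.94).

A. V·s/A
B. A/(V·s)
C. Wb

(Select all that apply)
A

inductance has SI base units: kg * m^2 / (A^2 * s^2)

Checking each option against kg * m^2 / (A^2 * s^2):
  A. V·s/A: ✓ matches
  B. A/(V·s): ✗ does not match
  C. Wb: ✗ does not match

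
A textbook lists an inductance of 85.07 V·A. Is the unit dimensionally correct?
No

inductance has SI base units: kg * m^2 / (A^2 * s^2)
V·A does NOT reduce to kg * m^2 / (A^2 * s^2); a valid unit for inductance would be e.g. H.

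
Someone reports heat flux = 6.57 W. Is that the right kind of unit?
No

heat flux has SI base units: kg / s^3
W does NOT reduce to kg / s^3; a valid unit for heat flux would be e.g. W/m².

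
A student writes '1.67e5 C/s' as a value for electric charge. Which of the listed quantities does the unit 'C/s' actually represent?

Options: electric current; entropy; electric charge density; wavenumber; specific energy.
electric current

electric charge should have units dimensionally equivalent to A * s (e.g. C).
The given unit 'C/s' reduces to A. Of the listed options, that is the dimensionality of electric current.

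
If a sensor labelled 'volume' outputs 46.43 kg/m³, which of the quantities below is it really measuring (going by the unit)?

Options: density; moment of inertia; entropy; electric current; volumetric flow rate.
density

volume should have units dimensionally equivalent to m^3 (e.g. m³).
The given unit 'kg/m³' reduces to kg / m^3. Of the listed options, that is the dimensionality of density.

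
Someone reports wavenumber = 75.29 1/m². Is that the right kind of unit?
No

wavenumber has SI base units: 1 / m
1/m² does NOT reduce to 1 / m; a valid unit for wavenumber would be e.g. 1/m.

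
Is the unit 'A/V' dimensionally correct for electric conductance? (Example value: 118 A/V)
Yes

electric conductance has SI base units: A^2 * s^3 / (kg * m^2)
A/V reduces to the same SI base units, so it is a valid unit for electric conductance.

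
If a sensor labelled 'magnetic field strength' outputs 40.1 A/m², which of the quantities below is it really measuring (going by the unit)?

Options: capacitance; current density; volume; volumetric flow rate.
current density

magnetic field strength should have units dimensionally equivalent to A / m (e.g. A/m).
The given unit 'A/m²' reduces to A / m^2. Of the listed options, that is the dimensionality of current density.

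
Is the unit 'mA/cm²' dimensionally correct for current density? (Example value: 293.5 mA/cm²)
Yes

current density has SI base units: A / m^2
mA/cm² reduces to the same SI base units, so it is a valid unit for current density.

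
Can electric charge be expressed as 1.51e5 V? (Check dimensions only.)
No

electric charge has SI base units: A * s
V does NOT reduce to A * s; a valid unit for electric charge would be e.g. C.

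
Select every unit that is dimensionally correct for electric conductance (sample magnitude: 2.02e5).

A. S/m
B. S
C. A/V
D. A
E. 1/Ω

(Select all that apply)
B, C, E

electric conductance has SI base units: A^2 * s^3 / (kg * m^2)

Checking each option against A^2 * s^3 / (kg * m^2):
  A. S/m: ✗ does not match
  B. S: ✓ matches
  C. A/V: ✓ matches
  D. A: ✗ does not match
  E. 1/Ω: ✓ matches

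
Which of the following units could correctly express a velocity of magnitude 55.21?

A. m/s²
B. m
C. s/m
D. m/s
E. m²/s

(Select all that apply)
D

velocity has SI base units: m / s

Checking each option against m / s:
  A. m/s²: ✗ does not match
  B. m: ✗ does not match
  C. s/m: ✗ does not match
  D. m/s: ✓ matches
  E. m²/s: ✗ does not match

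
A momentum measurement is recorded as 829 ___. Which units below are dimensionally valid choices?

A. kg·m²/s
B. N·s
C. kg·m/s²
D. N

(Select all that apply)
B

momentum has SI base units: kg * m / s

Checking each option against kg * m / s:
  A. kg·m²/s: ✗ does not match
  B. N·s: ✓ matches
  C. kg·m/s²: ✗ does not match
  D. N: ✗ does not match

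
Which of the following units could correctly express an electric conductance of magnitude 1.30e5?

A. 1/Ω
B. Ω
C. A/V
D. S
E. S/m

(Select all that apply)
A, C, D

electric conductance has SI base units: A^2 * s^3 / (kg * m^2)

Checking each option against A^2 * s^3 / (kg * m^2):
  A. 1/Ω: ✓ matches
  B. Ω: ✗ does not match
  C. A/V: ✓ matches
  D. S: ✓ matches
  E. S/m: ✗ does not match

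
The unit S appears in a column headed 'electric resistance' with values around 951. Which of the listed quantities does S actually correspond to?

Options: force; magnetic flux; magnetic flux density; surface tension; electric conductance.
electric conductance

electric resistance should have units dimensionally equivalent to kg * m^2 / (A^2 * s^3) (e.g. Ω).
The given unit 'S' reduces to A^2 * s^3 / (kg * m^2). Of the listed options, that is the dimensionality of electric conductance.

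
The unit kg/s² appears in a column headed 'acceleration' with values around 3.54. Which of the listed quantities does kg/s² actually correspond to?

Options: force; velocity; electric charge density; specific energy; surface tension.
surface tension

acceleration should have units dimensionally equivalent to m / s^2 (e.g. m/s²).
The given unit 'kg/s²' reduces to kg / s^2. Of the listed options, that is the dimensionality of surface tension.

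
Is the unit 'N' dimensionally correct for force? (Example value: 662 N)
Yes

force has SI base units: kg * m / s^2
N reduces to the same SI base units, so it is a valid unit for force.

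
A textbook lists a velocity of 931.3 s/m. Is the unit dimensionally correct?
No

velocity has SI base units: m / s
s/m does NOT reduce to m / s; a valid unit for velocity would be e.g. m/s.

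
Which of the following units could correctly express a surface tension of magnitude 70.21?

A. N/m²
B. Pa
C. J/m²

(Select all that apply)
C

surface tension has SI base units: kg / s^2

Checking each option against kg / s^2:
  A. N/m²: ✗ does not match
  B. Pa: ✗ does not match
  C. J/m²: ✓ matches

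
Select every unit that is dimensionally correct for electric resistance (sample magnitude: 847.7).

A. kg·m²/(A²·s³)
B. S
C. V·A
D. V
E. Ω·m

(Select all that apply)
A

electric resistance has SI base units: kg * m^2 / (A^2 * s^3)

Checking each option against kg * m^2 / (A^2 * s^3):
  A. kg·m²/(A²·s³): ✓ matches
  B. S: ✗ does not match
  C. V·A: ✗ does not match
  D. V: ✗ does not match
  E. Ω·m: ✗ does not match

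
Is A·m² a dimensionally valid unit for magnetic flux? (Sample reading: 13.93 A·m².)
No

magnetic flux has SI base units: kg * m^2 / (A * s^2)
A·m² does NOT reduce to kg * m^2 / (A * s^2); a valid unit for magnetic flux would be e.g. Wb.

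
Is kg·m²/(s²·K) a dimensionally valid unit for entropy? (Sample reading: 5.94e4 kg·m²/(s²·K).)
Yes

entropy has SI base units: kg * m^2 / (s^2 * K)
kg·m²/(s²·K) reduces to the same SI base units, so it is a valid unit for entropy.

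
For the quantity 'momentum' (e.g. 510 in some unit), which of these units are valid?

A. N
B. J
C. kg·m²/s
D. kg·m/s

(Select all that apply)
D

momentum has SI base units: kg * m / s

Checking each option against kg * m / s:
  A. N: ✗ does not match
  B. J: ✗ does not match
  C. kg·m²/s: ✗ does not match
  D. kg·m/s: ✓ matches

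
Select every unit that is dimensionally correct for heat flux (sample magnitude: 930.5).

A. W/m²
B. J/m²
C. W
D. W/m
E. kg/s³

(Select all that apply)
A, E

heat flux has SI base units: kg / s^3

Checking each option against kg / s^3:
  A. W/m²: ✓ matches
  B. J/m²: ✗ does not match
  C. W: ✗ does not match
  D. W/m: ✗ does not match
  E. kg/s³: ✓ matches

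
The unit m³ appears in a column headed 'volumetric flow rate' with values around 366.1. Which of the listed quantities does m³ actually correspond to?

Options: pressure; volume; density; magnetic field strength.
volume

volumetric flow rate should have units dimensionally equivalent to m^3 / s (e.g. m³/s).
The given unit 'm³' reduces to m^3. Of the listed options, that is the dimensionality of volume.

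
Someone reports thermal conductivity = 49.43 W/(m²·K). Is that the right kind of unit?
No

thermal conductivity has SI base units: kg * m / (s^3 * K)
W/(m²·K) does NOT reduce to kg * m / (s^3 * K); a valid unit for thermal conductivity would be e.g. W/(m·K).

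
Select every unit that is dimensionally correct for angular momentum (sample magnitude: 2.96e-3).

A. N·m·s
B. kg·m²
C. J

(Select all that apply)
A

angular momentum has SI base units: kg * m^2 / s

Checking each option against kg * m^2 / s:
  A. N·m·s: ✓ matches
  B. kg·m²: ✗ does not match
  C. J: ✗ does not match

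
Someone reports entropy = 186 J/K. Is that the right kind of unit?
Yes

entropy has SI base units: kg * m^2 / (s^2 * K)
J/K reduces to the same SI base units, so it is a valid unit for entropy.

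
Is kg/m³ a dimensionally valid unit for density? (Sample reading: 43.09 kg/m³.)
Yes

density has SI base units: kg / m^3
kg/m³ reduces to the same SI base units, so it is a valid unit for density.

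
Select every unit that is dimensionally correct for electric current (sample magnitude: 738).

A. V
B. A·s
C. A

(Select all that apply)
C

electric current has SI base units: A

Checking each option against A:
  A. V: ✗ does not match
  B. A·s: ✗ does not match
  C. A: ✓ matches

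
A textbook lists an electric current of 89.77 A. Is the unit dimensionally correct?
Yes

electric current has SI base units: A
A reduces to the same SI base units, so it is a valid unit for electric current.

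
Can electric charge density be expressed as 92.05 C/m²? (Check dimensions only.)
No

electric charge density has SI base units: A * s / m^3
C/m² does NOT reduce to A * s / m^3; a valid unit for electric charge density would be e.g. C/m³.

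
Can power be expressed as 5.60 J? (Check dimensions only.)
No

power has SI base units: kg * m^2 / s^3
J does NOT reduce to kg * m^2 / s^3; a valid unit for power would be e.g. W.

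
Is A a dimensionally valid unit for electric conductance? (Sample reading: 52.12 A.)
No

electric conductance has SI base units: A^2 * s^3 / (kg * m^2)
A does NOT reduce to A^2 * s^3 / (kg * m^2); a valid unit for electric conductance would be e.g. S.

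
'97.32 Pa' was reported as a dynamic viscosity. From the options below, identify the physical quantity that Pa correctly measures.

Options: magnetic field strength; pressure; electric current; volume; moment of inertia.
pressure

dynamic viscosity should have units dimensionally equivalent to kg / (m * s) (e.g. Pa·s).
The given unit 'Pa' reduces to kg / (m * s^2). Of the listed options, that is the dimensionality of pressure.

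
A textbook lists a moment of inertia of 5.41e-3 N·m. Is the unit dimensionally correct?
No

moment of inertia has SI base units: kg * m^2
N·m does NOT reduce to kg * m^2; a valid unit for moment of inertia would be e.g. kg·m².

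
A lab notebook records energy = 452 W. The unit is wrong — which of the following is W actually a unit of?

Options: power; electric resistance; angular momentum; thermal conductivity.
power

energy should have units dimensionally equivalent to kg * m^2 / s^2 (e.g. J).
The given unit 'W' reduces to kg * m^2 / s^3. Of the listed options, that is the dimensionality of power.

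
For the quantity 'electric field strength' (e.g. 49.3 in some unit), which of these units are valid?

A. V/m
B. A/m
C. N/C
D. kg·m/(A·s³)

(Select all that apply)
A, C, D

electric field strength has SI base units: kg * m / (A * s^3)

Checking each option against kg * m / (A * s^3):
  A. V/m: ✓ matches
  B. A/m: ✗ does not match
  C. N/C: ✓ matches
  D. kg·m/(A·s³): ✓ matches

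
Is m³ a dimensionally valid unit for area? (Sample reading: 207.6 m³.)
No

area has SI base units: m^2
m³ does NOT reduce to m^2; a valid unit for area would be e.g. m².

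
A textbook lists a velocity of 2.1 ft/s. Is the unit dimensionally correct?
Yes

velocity has SI base units: m / s
ft/s reduces to the same SI base units, so it is a valid unit for velocity.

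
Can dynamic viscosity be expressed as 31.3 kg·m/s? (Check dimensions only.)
No

dynamic viscosity has SI base units: kg / (m * s)
kg·m/s does NOT reduce to kg / (m * s); a valid unit for dynamic viscosity would be e.g. Pa·s.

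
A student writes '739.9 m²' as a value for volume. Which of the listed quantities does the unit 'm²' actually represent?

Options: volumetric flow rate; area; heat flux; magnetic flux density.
area

volume should have units dimensionally equivalent to m^3 (e.g. m³).
The given unit 'm²' reduces to m^2. Of the listed options, that is the dimensionality of area.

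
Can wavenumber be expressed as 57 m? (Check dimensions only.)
No

wavenumber has SI base units: 1 / m
m does NOT reduce to 1 / m; a valid unit for wavenumber would be e.g. 1/m.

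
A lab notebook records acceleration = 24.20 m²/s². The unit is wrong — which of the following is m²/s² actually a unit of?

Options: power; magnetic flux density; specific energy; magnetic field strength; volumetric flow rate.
specific energy

acceleration should have units dimensionally equivalent to m / s^2 (e.g. m/s²).
The given unit 'm²/s²' reduces to m^2 / s^2. Of the listed options, that is the dimensionality of specific energy.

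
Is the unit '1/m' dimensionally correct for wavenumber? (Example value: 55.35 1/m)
Yes

wavenumber has SI base units: 1 / m
1/m reduces to the same SI base units, so it is a valid unit for wavenumber.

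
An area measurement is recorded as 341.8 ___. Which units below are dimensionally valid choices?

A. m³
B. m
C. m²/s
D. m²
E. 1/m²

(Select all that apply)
D

area has SI base units: m^2

Checking each option against m^2:
  A. m³: ✗ does not match
  B. m: ✗ does not match
  C. m²/s: ✗ does not match
  D. m²: ✓ matches
  E. 1/m²: ✗ does not match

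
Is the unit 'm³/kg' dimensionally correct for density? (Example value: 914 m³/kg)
No

density has SI base units: kg / m^3
m³/kg does NOT reduce to kg / m^3; a valid unit for density would be e.g. kg/m³.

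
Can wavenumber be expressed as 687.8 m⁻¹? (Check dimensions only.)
Yes

wavenumber has SI base units: 1 / m
m⁻¹ reduces to the same SI base units, so it is a valid unit for wavenumber.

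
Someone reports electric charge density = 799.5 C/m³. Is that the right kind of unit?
Yes

electric charge density has SI base units: A * s / m^3
C/m³ reduces to the same SI base units, so it is a valid unit for electric charge density.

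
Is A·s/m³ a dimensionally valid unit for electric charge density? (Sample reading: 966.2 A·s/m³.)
Yes

electric charge density has SI base units: A * s / m^3
A·s/m³ reduces to the same SI base units, so it is a valid unit for electric charge density.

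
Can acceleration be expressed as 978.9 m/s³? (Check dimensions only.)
No

acceleration has SI base units: m / s^2
m/s³ does NOT reduce to m / s^2; a valid unit for acceleration would be e.g. m/s².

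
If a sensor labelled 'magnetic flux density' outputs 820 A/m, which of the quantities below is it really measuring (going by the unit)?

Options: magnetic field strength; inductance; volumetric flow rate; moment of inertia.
magnetic field strength

magnetic flux density should have units dimensionally equivalent to kg / (A * s^2) (e.g. T).
The given unit 'A/m' reduces to A / m. Of the listed options, that is the dimensionality of magnetic field strength.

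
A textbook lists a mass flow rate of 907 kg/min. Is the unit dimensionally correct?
Yes

mass flow rate has SI base units: kg / s
kg/min reduces to the same SI base units, so it is a valid unit for mass flow rate.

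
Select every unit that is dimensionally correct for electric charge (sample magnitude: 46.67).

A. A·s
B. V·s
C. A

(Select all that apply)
A

electric charge has SI base units: A * s

Checking each option against A * s:
  A. A·s: ✓ matches
  B. V·s: ✗ does not match
  C. A: ✗ does not match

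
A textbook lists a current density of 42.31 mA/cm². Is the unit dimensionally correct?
Yes

current density has SI base units: A / m^2
mA/cm² reduces to the same SI base units, so it is a valid unit for current density.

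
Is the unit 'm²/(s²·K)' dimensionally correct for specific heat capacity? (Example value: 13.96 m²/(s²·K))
Yes

specific heat capacity has SI base units: m^2 / (s^2 * K)
m²/(s²·K) reduces to the same SI base units, so it is a valid unit for specific heat capacity.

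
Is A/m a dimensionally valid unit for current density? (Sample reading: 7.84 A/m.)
No

current density has SI base units: A / m^2
A/m does NOT reduce to A / m^2; a valid unit for current density would be e.g. A/m².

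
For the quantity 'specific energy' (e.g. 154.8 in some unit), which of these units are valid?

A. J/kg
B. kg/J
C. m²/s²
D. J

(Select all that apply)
A, C

specific energy has SI base units: m^2 / s^2

Checking each option against m^2 / s^2:
  A. J/kg: ✓ matches
  B. kg/J: ✗ does not match
  C. m²/s²: ✓ matches
  D. J: ✗ does not match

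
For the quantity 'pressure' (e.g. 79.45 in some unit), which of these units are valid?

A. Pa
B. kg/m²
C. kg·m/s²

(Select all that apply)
A

pressure has SI base units: kg / (m * s^2)

Checking each option against kg / (m * s^2):
  A. Pa: ✓ matches
  B. kg/m²: ✗ does not match
  C. kg·m/s²: ✗ does not match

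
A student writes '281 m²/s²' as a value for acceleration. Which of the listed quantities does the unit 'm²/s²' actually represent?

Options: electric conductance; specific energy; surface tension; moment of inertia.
specific energy

acceleration should have units dimensionally equivalent to m / s^2 (e.g. m/s²).
The given unit 'm²/s²' reduces to m^2 / s^2. Of the listed options, that is the dimensionality of specific energy.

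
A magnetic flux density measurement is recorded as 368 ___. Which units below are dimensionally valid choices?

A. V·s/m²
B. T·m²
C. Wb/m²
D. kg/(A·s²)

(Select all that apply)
A, C, D

magnetic flux density has SI base units: kg / (A * s^2)

Checking each option against kg / (A * s^2):
  A. V·s/m²: ✓ matches
  B. T·m²: ✗ does not match
  C. Wb/m²: ✓ matches
  D. kg/(A·s²): ✓ matches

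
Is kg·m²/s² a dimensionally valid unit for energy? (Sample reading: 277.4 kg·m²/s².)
Yes

energy has SI base units: kg * m^2 / s^2
kg·m²/s² reduces to the same SI base units, so it is a valid unit for energy.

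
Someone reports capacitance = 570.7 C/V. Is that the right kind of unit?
Yes

capacitance has SI base units: A^2 * s^4 / (kg * m^2)
C/V reduces to the same SI base units, so it is a valid unit for capacitance.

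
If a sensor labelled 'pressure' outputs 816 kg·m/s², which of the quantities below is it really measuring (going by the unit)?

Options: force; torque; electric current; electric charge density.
force

pressure should have units dimensionally equivalent to kg / (m * s^2) (e.g. Pa).
The given unit 'kg·m/s²' reduces to kg * m / s^2. Of the listed options, that is the dimensionality of force.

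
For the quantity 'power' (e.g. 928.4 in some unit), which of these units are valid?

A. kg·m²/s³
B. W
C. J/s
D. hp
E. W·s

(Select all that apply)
A, B, C, D

power has SI base units: kg * m^2 / s^3

Checking each option against kg * m^2 / s^3:
  A. kg·m²/s³: ✓ matches
  B. W: ✓ matches
  C. J/s: ✓ matches
  D. hp: ✓ matches
  E. W·s: ✗ does not match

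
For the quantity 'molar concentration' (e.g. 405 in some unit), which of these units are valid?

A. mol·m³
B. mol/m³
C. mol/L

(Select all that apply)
B, C

molar concentration has SI base units: mol / m^3

Checking each option against mol / m^3:
  A. mol·m³: ✗ does not match
  B. mol/m³: ✓ matches
  C. mol/L: ✓ matches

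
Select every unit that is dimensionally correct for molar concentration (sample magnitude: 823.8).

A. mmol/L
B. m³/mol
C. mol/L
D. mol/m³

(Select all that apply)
A, C, D

molar concentration has SI base units: mol / m^3

Checking each option against mol / m^3:
  A. mmol/L: ✓ matches
  B. m³/mol: ✗ does not match
  C. mol/L: ✓ matches
  D. mol/m³: ✓ matches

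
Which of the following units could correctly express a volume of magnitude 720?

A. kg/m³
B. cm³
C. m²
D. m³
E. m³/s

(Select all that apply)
B, D

volume has SI base units: m^3

Checking each option against m^3:
  A. kg/m³: ✗ does not match
  B. cm³: ✓ matches
  C. m²: ✗ does not match
  D. m³: ✓ matches
  E. m³/s: ✗ does not match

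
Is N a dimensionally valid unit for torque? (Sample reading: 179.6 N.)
No

torque has SI base units: kg * m^2 / s^2
N does NOT reduce to kg * m^2 / s^2; a valid unit for torque would be e.g. N·m.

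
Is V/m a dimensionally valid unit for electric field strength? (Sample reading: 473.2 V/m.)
Yes

electric field strength has SI base units: kg * m / (A * s^3)
V/m reduces to the same SI base units, so it is a valid unit for electric field strength.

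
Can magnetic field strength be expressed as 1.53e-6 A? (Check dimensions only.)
No

magnetic field strength has SI base units: A / m
A does NOT reduce to A / m; a valid unit for magnetic field strength would be e.g. A/m.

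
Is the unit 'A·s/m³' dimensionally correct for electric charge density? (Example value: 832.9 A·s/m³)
Yes

electric charge density has SI base units: A * s / m^3
A·s/m³ reduces to the same SI base units, so it is a valid unit for electric charge density.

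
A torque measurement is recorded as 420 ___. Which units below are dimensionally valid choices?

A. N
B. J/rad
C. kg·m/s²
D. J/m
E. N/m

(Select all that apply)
B

torque has SI base units: kg * m^2 / s^2

Checking each option against kg * m^2 / s^2:
  A. N: ✗ does not match
  B. J/rad: ✓ matches
  C. kg·m/s²: ✗ does not match
  D. J/m: ✗ does not match
  E. N/m: ✗ does not match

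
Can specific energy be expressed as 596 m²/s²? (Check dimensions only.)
Yes

specific energy has SI base units: m^2 / s^2
m²/s² reduces to the same SI base units, so it is a valid unit for specific energy.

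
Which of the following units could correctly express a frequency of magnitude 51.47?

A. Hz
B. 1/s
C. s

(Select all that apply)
A, B

frequency has SI base units: 1 / s

Checking each option against 1 / s:
  A. Hz: ✓ matches
  B. 1/s: ✓ matches
  C. s: ✗ does not match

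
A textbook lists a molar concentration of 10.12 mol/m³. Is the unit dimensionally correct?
Yes

molar concentration has SI base units: mol / m^3
mol/m³ reduces to the same SI base units, so it is a valid unit for molar concentration.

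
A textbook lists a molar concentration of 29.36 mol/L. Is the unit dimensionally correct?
Yes

molar concentration has SI base units: mol / m^3
mol/L reduces to the same SI base units, so it is a valid unit for molar concentration.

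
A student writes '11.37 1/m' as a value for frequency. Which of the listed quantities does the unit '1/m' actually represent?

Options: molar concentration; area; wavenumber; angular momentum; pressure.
wavenumber

frequency should have units dimensionally equivalent to 1 / s (e.g. Hz).
The given unit '1/m' reduces to 1 / m. Of the listed options, that is the dimensionality of wavenumber.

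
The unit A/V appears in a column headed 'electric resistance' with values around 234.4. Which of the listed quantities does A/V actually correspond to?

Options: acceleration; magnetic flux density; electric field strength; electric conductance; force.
electric conductance

electric resistance should have units dimensionally equivalent to kg * m^2 / (A^2 * s^3) (e.g. Ω).
The given unit 'A/V' reduces to A^2 * s^3 / (kg * m^2). Of the listed options, that is the dimensionality of electric conductance.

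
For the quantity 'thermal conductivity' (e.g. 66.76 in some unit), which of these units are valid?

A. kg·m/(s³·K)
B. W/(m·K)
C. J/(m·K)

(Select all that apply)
A, B

thermal conductivity has SI base units: kg * m / (s^3 * K)

Checking each option against kg * m / (s^3 * K):
  A. kg·m/(s³·K): ✓ matches
  B. W/(m·K): ✓ matches
  C. J/(m·K): ✗ does not match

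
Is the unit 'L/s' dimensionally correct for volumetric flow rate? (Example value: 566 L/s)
Yes

volumetric flow rate has SI base units: m^3 / s
L/s reduces to the same SI base units, so it is a valid unit for volumetric flow rate.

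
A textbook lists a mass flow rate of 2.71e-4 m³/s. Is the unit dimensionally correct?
No

mass flow rate has SI base units: kg / s
m³/s does NOT reduce to kg / s; a valid unit for mass flow rate would be e.g. kg/s.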